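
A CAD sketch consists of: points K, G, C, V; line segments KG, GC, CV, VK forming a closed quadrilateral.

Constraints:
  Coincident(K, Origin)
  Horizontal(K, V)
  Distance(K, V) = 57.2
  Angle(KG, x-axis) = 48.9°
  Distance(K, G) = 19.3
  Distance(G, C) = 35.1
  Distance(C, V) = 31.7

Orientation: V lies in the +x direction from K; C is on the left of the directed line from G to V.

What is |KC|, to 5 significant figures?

53.276

Checks: K = (0.00, 0.00) ✓; |GC| = 35.10 ✓; |CV| = 31.70 ✓.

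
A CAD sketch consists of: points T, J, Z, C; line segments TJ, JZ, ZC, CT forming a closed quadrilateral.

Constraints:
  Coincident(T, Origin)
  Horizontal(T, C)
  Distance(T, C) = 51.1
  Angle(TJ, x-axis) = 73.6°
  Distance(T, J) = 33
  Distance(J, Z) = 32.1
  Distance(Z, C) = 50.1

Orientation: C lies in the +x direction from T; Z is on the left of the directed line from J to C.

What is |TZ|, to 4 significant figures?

60.59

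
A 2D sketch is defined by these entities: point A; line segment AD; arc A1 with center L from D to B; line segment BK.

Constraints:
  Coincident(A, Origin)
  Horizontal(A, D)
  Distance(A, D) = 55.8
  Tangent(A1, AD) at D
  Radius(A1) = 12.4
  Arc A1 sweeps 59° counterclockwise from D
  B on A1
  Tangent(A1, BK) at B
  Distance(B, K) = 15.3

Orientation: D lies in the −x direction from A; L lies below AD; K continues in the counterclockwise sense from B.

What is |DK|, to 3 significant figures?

26.6

A is at the origin; AD is horizontal with |AD| = 55.8 and D on the −x side, so D = (-55.8, 0.00). The tangent condition forces LD to be normal to AD, so L = D + (0, -12.4) = (-55.8, -12.4). On A1, D sits at bearing 90° from L; a 59° counterclockwise sweep puts B at bearing 149°, so B = L + 12.4·(cos 149°, sin 149°) = (-66.4, -6.01). The tangent condition forces LB to be normal to BK, so BK runs along (−sin 149°, cos 149°); with |BK| = 15.3, K = (-74.3, -19.1). Then |DK| = |K − D| = 26.6.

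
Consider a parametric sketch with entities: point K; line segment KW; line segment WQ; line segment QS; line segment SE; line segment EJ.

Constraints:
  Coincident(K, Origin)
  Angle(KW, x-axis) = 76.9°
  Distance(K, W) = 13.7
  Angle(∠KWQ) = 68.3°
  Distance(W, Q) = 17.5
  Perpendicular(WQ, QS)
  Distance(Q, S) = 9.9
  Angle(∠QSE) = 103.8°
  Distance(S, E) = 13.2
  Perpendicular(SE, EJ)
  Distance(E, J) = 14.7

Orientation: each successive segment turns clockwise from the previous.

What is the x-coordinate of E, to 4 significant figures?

-0.4981

K is at the origin; KW runs at 76.9° with length 13.7, so W = (3.105, 13.34). ∠KWQ = 68.3° gives WQ at -34.80° from the x-axis; with |WQ| = 17.5, Q = (17.48, 3.356). The perpendicularity gives QS at right angles to WQ, so QS runs at -124.8°; with |QS| = 9.9, S = (11.83, -4.773). ∠QSE = 103.8° gives SE at 159.0° from the x-axis; with |SE| = 13.2, E = (-0.4981, -0.04294). So E.x = -0.4981.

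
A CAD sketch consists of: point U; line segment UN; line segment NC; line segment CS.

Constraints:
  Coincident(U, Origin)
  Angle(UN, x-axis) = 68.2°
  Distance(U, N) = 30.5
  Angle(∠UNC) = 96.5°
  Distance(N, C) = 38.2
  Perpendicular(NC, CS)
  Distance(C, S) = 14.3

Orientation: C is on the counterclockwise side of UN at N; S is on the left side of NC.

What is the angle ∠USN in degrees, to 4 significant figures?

41.54°

∠UNC = 96.5°, so NC runs at 68.2° + (180° − 96.5°) = 151.7° from the x-axis; with |NC| = 38.2, C = N + 38.2·(cos 151.7°, sin 151.7°) = (-22.31, 46.43). The perpendicularity gives CS at right angles to NC; with |CS| = 14.3 on the left of NC, S = C + 14.3·(-0.4741, -0.8805) = (-29.09, 33.84). Then cos ∠USN = SU·SN / (|SU||SN|), giving 41.54°.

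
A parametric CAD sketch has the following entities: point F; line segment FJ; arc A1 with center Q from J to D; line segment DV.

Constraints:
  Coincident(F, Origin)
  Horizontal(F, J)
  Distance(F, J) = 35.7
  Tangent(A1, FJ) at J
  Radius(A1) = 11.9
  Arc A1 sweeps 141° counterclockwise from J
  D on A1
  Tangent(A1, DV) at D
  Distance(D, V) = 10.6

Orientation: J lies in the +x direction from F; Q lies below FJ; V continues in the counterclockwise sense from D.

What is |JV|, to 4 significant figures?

27.83

F is at the origin; FJ is horizontal with |FJ| = 35.7 and J on the +x side, so J = (35.70, 0.000). A1 meets FJ tangentially, so QJ is at right angles to FJ, so Q = J + (0, -11.9) = (35.70, -11.90). On A1, J sits at bearing 90° from Q; a 141° counterclockwise sweep puts D at bearing 231°, so D = Q + 11.9·(cos 231°, sin 231°) = (28.21, -21.15). Since A1 is tangent to DV there, QD ⟂ DV, so DV runs along (−sin 231°, cos 231°); with |DV| = 10.6, V = (36.45, -27.82). Then |JV| = |V − J| = 27.83.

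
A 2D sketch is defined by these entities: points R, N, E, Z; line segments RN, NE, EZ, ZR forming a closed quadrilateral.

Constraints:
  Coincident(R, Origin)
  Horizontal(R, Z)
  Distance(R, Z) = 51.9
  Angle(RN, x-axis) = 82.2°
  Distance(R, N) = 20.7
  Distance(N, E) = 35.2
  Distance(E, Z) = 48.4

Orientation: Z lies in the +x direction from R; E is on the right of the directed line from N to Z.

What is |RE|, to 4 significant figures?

15.66

Checks: |NE| = 35.20 ✓; |EZ| = 48.40 ✓.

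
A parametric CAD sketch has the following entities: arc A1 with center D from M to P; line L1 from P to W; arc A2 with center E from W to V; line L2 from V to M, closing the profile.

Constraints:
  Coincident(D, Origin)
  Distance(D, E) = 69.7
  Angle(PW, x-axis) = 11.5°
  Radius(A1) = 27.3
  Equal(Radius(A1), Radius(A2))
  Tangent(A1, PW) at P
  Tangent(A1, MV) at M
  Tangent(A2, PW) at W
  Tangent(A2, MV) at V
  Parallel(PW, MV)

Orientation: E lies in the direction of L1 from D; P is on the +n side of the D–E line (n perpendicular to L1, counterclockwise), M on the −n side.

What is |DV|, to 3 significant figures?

74.9

Tangency of A1 to both parallel lines with radius 27.3 puts P and M at D ± 27.3·n: P = (-5.44, 26.8), M = (5.44, -26.8). Equal radii place W and V the same way about E: W = E + 27.3·n = (62.9, 40.6), V = E − 27.3·n = (73.7, -12.9). Then |DV| = |V − D| = 74.9.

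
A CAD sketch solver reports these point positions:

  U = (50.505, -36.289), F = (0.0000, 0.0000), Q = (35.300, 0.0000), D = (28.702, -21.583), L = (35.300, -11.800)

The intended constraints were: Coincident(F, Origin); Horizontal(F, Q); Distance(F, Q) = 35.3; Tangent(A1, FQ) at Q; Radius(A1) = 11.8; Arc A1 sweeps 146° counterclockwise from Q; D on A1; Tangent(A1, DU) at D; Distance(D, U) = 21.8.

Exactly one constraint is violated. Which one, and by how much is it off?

Distance(D, U) = 21.8 — off by 4.50.

F = (0.00, 0.00) ✓; F.y = 0.00, Q.y = 0.00 ✓; |FQ| = 35.30 ✓; ∠(LQ, QF) = 90.00° ✓; |LQ| = 11.80 ✓; bearing(L→D) − bearing(L→Q) = 146.0° ✓; |LD| = 11.80 ✓; ∠(LD, DU) = 90.00° ✓; |DU| = 26.30 ✗.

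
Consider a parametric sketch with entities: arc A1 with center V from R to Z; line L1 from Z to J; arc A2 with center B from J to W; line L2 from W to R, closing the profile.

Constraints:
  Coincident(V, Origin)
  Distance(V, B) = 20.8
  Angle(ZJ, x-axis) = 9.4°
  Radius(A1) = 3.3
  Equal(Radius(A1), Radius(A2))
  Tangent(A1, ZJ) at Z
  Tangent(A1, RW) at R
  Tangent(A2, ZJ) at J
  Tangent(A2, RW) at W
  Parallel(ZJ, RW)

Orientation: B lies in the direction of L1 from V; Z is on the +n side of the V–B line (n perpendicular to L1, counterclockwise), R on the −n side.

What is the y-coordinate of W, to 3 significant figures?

0.141

The slot axis is L1's direction at 9.4°, so u = (cos 9.4°, sin 9.4°) = (0.987, 0.163) and n = (−sin 9.4°, cos 9.4°) = (-0.163, 0.987). V is at the origin and B lies 20.8 along u from V, so B = 20.8·u = (20.5, 3.40). Tangency of A1 to both parallel lines with radius 3.3 puts Z and R at V ± 3.3·n: Z = (-0.539, 3.26), R = (0.539, -3.26). Equal radii place J and W the same way about B: J = B + 3.3·n = (20.0, 6.65), W = B − 3.3·n = (21.1, 0.141). So W.y = 0.141.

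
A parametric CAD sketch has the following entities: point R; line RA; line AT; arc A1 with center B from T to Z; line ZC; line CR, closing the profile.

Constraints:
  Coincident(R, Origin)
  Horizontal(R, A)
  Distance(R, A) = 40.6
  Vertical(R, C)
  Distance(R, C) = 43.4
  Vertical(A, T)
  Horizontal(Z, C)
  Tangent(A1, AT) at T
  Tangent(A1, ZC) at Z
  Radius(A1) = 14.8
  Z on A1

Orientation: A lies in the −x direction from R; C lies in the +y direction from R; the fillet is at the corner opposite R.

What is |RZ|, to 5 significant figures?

50.490

The virtual corner opposite R is at (-40.600, 43.400). The tangent condition forces BT to be normal to AT and since A1 is tangent to ZC there, BZ ⟂ ZC, with radius 14.8, so the center B sits 14.8 in from both sides at B = (-25.800, 28.600). That places the tangent points at T = (-40.600, 28.600) on AT and Z = (-25.800, 43.400) on ZC. Then |RZ| = |Z − R| = 50.490.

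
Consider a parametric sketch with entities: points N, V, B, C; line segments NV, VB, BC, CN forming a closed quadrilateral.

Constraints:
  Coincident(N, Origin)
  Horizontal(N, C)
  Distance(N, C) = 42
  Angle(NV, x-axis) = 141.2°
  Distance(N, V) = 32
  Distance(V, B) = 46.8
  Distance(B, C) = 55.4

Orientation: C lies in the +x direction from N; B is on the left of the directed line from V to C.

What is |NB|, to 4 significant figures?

49.07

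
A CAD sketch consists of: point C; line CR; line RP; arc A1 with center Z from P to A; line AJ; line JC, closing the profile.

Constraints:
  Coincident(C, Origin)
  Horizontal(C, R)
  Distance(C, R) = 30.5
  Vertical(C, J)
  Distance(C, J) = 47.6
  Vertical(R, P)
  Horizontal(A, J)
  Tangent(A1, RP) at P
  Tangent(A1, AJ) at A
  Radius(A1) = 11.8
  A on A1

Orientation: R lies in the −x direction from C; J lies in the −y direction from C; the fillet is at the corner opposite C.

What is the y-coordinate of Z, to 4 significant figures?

-35.80

C is at the origin; CR is horizontal with |CR| = 30.5 and R on the −x side, so R = (-30.50, 0.000). C and J share the same x with |CJ| = 47.6 and J on the −y side, so J = (0.000, -47.60). The virtual corner opposite C is at (-30.50, -47.60). A1 meets RP tangentially, so ZP is at right angles to RP and tangency of A1 to AJ means the radius ZA is perpendicular to AJ, with radius 11.8, so the center Z sits 11.8 in from both sides at Z = (-18.70, -35.80). So Z.y = -35.80.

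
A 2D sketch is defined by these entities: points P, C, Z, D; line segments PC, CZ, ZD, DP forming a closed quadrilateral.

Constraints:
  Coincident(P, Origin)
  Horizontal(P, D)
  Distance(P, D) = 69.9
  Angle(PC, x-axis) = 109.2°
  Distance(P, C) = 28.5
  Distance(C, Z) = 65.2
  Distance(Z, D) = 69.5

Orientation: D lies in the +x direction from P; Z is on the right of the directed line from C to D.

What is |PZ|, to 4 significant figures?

36.73

P is at the origin; PD is horizontal with |PD| = 69.9 and D in +x, so D = (69.9, 0). PC runs at 109.2° with |PC| = 28.5, so C = (-9.373, 26.91). Z is determined by |CZ| = 65.2 and |ZD| = 69.5 together: it lies at the intersection of circle(C, 65.2) and circle(D, 69.5). With |CD| = 83.72, the foot of the radical line on CD is 38.40 from C and the perpendicular offset is √(65.2² − 38.40²) = 52.69. Taking the right-of-CD solution: Z = (10.05, -35.33).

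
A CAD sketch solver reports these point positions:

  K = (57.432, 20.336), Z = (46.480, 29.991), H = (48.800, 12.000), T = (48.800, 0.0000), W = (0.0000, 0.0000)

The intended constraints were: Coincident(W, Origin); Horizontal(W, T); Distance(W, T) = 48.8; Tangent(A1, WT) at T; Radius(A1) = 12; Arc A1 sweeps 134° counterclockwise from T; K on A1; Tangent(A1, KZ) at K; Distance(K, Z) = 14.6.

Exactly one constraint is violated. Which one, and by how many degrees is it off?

Tangent(A1, KZ) at K — off by 4.60°.

W = (0.00, 0.00) ✓; W.y = 0.00, T.y = 0.00 ✓; |WT| = 48.80 ✓; ∠(HT, TW) = 90.00° ✓; |HT| = 12.00 ✓; bearing(H→K) − bearing(H→T) = 134.0° ✓; |HK| = 12.00 ✓; ∠(HK, KZ) = 85.40° ✗; |KZ| = 14.60 ✓.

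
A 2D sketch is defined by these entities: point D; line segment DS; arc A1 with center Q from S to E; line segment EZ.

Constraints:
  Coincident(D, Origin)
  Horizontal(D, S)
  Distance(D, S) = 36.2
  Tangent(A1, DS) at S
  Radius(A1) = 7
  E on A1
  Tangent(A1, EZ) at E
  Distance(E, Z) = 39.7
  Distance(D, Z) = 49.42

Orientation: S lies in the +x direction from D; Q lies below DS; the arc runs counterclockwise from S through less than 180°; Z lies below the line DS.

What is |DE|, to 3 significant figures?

29.9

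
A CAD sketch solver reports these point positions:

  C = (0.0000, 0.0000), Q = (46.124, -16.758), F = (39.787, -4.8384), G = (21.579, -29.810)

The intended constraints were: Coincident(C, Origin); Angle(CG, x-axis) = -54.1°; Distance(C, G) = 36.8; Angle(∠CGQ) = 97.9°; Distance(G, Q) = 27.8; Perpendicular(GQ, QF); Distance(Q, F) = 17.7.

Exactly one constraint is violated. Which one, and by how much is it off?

Distance(Q, F) = 17.7 — off by 4.20.

C = (0.00, 0.00) ✓; CG at -54.10° ✓; |CG| = 36.80 ✓; ∠CGQ = 97.90° ✓; |GQ| = 27.80 ✓; ∠(GQ, QF) = 89.99° ✓; |QF| = 13.50 ✗.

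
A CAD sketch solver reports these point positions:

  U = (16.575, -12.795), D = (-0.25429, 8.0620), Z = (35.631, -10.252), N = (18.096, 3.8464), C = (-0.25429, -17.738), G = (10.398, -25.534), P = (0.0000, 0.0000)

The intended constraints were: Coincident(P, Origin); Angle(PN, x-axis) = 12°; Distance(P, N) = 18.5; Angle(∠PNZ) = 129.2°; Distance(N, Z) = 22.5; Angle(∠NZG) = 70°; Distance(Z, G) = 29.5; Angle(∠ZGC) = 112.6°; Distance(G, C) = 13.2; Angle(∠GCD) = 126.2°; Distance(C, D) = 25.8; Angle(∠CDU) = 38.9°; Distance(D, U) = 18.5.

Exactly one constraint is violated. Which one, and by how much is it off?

Distance(D, U) = 18.5 — off by 8.30.

P = (0.00, 0.00) ✓; PN at 12.00° ✓; |PN| = 18.50 ✓; ∠PNZ = 129.2° ✓; |NZ| = 22.50 ✓; ∠NZG = 70.00° ✓; |ZG| = 29.50 ✓; ∠ZGC = 112.6° ✓; |GC| = 13.20 ✓; ∠GCD = 126.2° ✓; |CD| = 25.80 ✓; ∠CDU = 38.90° ✓; |DU| = 26.80 ✗.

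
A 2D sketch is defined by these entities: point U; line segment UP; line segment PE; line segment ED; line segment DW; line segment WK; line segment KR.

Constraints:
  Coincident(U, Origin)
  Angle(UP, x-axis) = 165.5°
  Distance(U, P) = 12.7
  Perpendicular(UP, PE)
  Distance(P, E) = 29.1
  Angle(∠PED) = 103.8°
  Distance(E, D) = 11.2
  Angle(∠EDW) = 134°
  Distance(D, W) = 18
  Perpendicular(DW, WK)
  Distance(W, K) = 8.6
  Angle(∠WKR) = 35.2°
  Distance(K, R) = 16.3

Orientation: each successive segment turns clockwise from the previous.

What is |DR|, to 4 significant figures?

9.813

U is at the origin; UP runs at 165.5° with length 12.7, so P = (-12.30, 3.180). UP ⟂ PE, so PE runs at 75.50°; with |PE| = 29.1, E = (-5.009, 31.35). ∠PED = 103.8° gives ED at -0.7000° from the x-axis; with |ED| = 11.2, D = (6.190, 31.22). ∠EDW = 134.0° gives DW at -46.70° from the x-axis; with |DW| = 18.0, W = (18.53, 18.12). DW is perpendicular to WK, so WK runs at -136.7°; with |WK| = 8.6, K = (12.28, 12.22). ∠WKR = 35.2° gives KR at 78.50° from the x-axis; with |KR| = 16.3, R = (15.53, 28.19). Then |DR| = |R − D| = 9.813.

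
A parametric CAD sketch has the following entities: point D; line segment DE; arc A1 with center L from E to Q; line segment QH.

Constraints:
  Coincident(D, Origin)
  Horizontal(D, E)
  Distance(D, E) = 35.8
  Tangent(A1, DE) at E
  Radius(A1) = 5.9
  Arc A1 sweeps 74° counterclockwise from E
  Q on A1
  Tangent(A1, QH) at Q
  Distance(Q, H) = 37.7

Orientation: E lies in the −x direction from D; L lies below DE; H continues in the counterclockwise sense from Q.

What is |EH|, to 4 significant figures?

43.58

On A1, E sits at bearing 90° from L; a 74° counterclockwise sweep puts Q at bearing 164°, so Q = L + 5.9·(cos 164°, sin 164°) = (-41.47, -4.274). Since A1 is tangent to QH there, LQ ⟂ QH, so QH runs along (−sin 164°, cos 164°); with |QH| = 37.7, H = (-51.86, -40.51). Then |EH| = |H − E| = 43.58.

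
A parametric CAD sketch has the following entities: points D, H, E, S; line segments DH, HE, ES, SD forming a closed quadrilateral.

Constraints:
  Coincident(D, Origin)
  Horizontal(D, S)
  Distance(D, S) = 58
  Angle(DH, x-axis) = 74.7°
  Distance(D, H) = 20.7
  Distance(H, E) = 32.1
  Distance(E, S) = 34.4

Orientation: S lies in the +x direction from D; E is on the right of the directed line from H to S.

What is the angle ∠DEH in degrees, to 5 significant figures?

40.147°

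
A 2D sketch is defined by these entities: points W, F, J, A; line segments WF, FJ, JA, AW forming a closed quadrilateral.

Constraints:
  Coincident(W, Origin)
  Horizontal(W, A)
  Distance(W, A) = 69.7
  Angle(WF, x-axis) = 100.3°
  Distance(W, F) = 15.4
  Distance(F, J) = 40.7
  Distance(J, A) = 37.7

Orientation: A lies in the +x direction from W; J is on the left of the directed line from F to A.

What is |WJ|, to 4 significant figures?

42.60

Checks: |FJ| = 40.70 ✓; |JA| = 37.70 ✓.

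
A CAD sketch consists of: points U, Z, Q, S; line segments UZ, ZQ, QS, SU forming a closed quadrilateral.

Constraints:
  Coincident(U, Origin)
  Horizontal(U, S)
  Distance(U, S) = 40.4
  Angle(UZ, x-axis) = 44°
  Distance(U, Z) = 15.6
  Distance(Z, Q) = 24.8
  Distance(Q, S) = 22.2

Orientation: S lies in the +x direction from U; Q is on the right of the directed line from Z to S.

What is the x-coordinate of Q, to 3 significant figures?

21.5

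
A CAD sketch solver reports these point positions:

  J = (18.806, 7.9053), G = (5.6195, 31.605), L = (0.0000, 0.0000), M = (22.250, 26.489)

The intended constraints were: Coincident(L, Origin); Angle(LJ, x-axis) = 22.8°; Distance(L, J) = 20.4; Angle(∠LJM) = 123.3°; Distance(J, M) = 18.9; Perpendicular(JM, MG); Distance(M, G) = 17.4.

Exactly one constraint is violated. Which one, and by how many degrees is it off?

Perpendicular(JM, MG) — off by 6.60°.

L = (0.00, 0.00) ✓; LJ at 22.80° ✓; |LJ| = 20.40 ✓; ∠LJM = 123.3° ✓; |JM| = 18.90 ✓; ∠(JM, MG) = 83.40° ✗; |MG| = 17.40 ✓.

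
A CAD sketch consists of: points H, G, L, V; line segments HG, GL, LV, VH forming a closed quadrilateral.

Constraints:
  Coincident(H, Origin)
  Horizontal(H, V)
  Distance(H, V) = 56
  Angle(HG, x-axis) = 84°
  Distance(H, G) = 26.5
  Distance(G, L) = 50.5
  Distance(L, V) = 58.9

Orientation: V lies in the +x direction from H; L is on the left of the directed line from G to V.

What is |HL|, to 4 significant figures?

71.47

H is at the origin; HV is horizontal with |HV| = 56.0 and V in +x, so V = (56.0, 0). HG runs at 84.0° with |HG| = 26.5, so G = (2.770, 26.35). L is determined by |GL| = 50.5 and |LV| = 58.9 together: it lies at the intersection of circle(G, 50.5) and circle(V, 58.9). With |GV| = 59.40, the foot of the radical line on GV is 21.96 from G and the perpendicular offset is √(50.5² − 21.96²) = 45.47. Taking the left-of-GV solution: L = (42.63, 57.36).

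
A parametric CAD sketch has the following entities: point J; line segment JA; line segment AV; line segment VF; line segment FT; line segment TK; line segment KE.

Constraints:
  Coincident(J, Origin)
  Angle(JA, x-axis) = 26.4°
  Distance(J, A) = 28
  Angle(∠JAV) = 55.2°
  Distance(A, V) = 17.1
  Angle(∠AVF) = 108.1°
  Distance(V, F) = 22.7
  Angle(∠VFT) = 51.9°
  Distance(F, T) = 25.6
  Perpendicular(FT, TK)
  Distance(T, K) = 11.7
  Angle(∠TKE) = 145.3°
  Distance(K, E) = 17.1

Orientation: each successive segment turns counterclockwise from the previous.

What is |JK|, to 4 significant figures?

24.27

J is at the origin; JA runs at 26.4° with length 28.0, so A = (25.08, 12.45). ∠JAV = 55.2° gives AV at 151.2° from the x-axis; with |AV| = 17.1, V = (10.10, 20.69). ∠AVF = 108.1° gives VF at -136.9° from the x-axis; with |VF| = 22.7, F = (-6.480, 5.177). ∠VFT = 51.9° gives FT at -8.800° from the x-axis; with |FT| = 25.6, T = (18.82, 1.261). The perpendicularity gives TK at right angles to FT, so TK runs at 81.20°; with |TK| = 11.7, K = (20.61, 12.82). Then |JK| = |K − J| = 24.27.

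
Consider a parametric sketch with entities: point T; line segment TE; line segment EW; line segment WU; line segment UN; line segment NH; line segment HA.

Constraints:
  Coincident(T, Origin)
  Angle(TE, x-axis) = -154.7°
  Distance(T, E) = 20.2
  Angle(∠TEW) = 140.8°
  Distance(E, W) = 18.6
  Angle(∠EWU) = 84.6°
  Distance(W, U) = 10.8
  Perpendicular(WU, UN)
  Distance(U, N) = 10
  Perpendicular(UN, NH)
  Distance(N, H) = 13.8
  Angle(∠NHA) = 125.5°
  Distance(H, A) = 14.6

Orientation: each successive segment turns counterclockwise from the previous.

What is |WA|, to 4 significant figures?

11.63

T is at the origin; TE runs at -154.7° with length 20.2, so E = (-18.26, -8.633). ∠TEW = 140.8° gives EW at -115.5° from the x-axis; with |EW| = 18.6, W = (-26.27, -25.42). ∠EWU = 84.6° gives WU at -20.10° from the x-axis; with |WU| = 10.8, U = (-16.13, -29.13). WU is perpendicular to UN, so UN runs at 69.90°; with |UN| = 10.0, N = (-12.69, -19.74). The perpendicularity gives NH at right angles to UN, so NH runs at 159.9°; with |NH| = 13.8, H = (-25.65, -15.00). ∠NHA = 125.5° gives HA at -145.6° from the x-axis; with |HA| = 14.6, A = (-37.70, -23.25). Then |WA| = |A − W| = 11.63.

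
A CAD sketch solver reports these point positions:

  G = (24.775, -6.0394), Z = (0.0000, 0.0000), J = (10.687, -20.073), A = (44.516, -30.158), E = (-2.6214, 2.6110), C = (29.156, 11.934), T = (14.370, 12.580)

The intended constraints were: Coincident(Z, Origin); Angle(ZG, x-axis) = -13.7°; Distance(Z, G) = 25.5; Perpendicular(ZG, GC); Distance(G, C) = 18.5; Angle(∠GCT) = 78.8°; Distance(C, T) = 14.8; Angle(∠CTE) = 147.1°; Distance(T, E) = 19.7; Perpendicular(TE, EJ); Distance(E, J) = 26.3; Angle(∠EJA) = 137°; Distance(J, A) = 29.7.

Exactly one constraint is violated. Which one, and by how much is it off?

Distance(J, A) = 29.7 — off by 5.60.

Z = (0.00, 0.00) ✓; ZG at -13.70° ✓; |ZG| = 25.50 ✓; ∠(ZG, GC) = 90.00° ✓; |GC| = 18.50 ✓; ∠GCT = 78.80° ✓; |CT| = 14.80 ✓; ∠CTE = 147.1° ✓; |TE| = 19.70 ✓; ∠(TE, EJ) = 90.00° ✓; |EJ| = 26.30 ✓; ∠EJA = 137.0° ✓; |JA| = 35.30 ✗.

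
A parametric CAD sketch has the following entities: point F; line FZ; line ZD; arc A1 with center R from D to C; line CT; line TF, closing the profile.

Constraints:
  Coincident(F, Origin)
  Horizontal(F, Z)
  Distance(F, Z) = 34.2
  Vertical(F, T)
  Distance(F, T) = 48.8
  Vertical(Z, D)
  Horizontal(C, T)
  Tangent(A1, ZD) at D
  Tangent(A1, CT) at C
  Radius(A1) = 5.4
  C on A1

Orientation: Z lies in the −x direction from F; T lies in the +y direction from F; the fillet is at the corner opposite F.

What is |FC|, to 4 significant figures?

56.66

The virtual corner opposite F is at (-34.20, 48.80). The tangent condition forces RD to be normal to ZD and the tangent condition forces RC to be normal to CT, with radius 5.4, so the center R sits 5.4 in from both sides at R = (-28.80, 43.40). That places the tangent points at D = (-34.20, 43.40) on ZD and C = (-28.80, 48.80) on CT. Then |FC| = |C − F| = 56.66.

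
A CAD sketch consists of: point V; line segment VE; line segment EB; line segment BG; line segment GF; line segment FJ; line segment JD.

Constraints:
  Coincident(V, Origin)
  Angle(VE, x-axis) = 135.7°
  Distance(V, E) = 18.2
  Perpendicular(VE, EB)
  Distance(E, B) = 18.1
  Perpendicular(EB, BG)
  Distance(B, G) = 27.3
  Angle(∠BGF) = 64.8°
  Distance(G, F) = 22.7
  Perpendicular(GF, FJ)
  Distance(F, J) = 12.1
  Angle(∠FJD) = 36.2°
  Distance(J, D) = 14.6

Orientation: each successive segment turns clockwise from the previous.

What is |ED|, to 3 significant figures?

21.7

GF ⟂ FJ, so FJ runs at 110°; with |FJ| = 12.1, J = (-6.35, 9.98). ∠FJD = 36.2° gives JD at -33.3° from the x-axis; with |JD| = 14.6, D = (5.86, 1.97). Then |ED| = |D − E| = 21.7.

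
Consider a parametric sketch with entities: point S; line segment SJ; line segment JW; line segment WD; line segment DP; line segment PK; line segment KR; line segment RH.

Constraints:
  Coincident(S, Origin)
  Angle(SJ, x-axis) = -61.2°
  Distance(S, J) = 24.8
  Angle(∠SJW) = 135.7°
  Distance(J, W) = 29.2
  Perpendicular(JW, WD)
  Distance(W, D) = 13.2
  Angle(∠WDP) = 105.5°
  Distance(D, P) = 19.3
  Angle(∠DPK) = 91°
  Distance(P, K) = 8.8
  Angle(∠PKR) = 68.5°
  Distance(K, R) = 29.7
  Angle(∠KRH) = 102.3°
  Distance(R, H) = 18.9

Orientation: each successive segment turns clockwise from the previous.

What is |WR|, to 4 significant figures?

15.12

S is at the origin; SJ runs at -61.2° with length 24.8, so J = (11.95, -21.73). ∠SJW = 135.7° gives JW at -105.5° from the x-axis; with |JW| = 29.2, W = (4.144, -49.87). JW is perpendicular to WD, so WD runs at 164.5°; with |WD| = 13.2, D = (-8.576, -46.34). ∠WDP = 105.5° gives DP at 90.00° from the x-axis; with |DP| = 19.3, P = (-8.576, -27.04). ∠DPK = 91.0° gives PK at 1.000° from the x-axis; with |PK| = 8.8, K = (0.2229, -26.89). ∠PKR = 68.5° gives KR at -110.5° from the x-axis; with |KR| = 29.7, R = (-10.18, -54.71). Then |WR| = |R − W| = 15.12.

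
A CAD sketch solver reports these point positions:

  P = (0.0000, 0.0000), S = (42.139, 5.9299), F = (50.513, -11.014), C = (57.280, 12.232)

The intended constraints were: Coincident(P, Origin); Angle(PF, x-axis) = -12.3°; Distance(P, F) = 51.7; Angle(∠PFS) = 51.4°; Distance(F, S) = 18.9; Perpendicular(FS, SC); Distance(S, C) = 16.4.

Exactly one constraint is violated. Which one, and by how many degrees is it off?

Perpendicular(FS, SC) — off by 3.70°.

P = (0.00, 0.00) ✓; PF at -12.30° ✓; |PF| = 51.70 ✓; ∠PFS = 51.40° ✓; |FS| = 18.90 ✓; ∠(FS, SC) = 93.70° ✗; |SC| = 16.40 ✓.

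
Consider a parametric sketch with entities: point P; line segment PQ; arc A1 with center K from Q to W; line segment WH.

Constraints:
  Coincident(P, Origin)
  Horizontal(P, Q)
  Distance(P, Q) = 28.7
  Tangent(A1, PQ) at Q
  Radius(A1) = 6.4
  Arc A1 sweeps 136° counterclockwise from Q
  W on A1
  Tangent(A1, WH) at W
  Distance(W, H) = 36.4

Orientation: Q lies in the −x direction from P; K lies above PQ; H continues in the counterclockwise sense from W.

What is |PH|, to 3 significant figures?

62.1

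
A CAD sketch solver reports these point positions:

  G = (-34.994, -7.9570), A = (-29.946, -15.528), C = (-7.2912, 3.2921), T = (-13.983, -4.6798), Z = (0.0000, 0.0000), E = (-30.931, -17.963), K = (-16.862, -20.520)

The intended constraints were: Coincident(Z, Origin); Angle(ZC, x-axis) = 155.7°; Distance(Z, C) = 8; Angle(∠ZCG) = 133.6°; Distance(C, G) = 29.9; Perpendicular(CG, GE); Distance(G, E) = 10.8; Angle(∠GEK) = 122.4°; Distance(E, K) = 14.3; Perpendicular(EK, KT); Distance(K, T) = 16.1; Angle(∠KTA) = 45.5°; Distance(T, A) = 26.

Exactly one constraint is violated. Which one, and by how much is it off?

Distance(T, A) = 26 — off by 6.70.

Z = (0.00, 0.00) ✓; ZC at 155.7° ✓; |ZC| = 8.000 ✓; ∠ZCG = 133.6° ✓; |CG| = 29.90 ✓; ∠(CG, GE) = 90.00° ✓; |GE| = 10.80 ✓; ∠GEK = 122.4° ✓; |EK| = 14.30 ✓; ∠(EK, KT) = 90.00° ✓; |KT| = 16.10 ✓; ∠KTA = 45.50° ✓; |TA| = 19.30 ✗.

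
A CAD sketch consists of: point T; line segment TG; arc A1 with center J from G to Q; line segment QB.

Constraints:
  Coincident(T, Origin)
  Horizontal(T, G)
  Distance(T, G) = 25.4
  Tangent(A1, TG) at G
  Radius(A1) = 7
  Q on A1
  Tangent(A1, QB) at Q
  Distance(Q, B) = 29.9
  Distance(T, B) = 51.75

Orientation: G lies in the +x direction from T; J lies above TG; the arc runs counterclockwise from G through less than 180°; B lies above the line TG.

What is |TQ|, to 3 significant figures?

32.7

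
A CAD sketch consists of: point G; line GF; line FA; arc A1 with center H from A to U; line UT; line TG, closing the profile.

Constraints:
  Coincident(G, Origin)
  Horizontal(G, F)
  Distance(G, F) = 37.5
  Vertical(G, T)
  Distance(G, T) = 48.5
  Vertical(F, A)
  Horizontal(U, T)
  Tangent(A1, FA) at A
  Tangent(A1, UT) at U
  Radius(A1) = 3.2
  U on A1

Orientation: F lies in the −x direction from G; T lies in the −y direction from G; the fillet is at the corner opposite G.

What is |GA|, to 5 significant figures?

58.808

The virtual corner opposite G is at (-37.500, -48.500). Tangency of A1 to FA means the radius HA is perpendicular to FA and the tangent condition forces HU to be normal to UT, with radius 3.2, so the center H sits 3.2 in from both sides at H = (-34.300, -45.300). That places the tangent points at A = (-37.500, -45.300) on FA and U = (-34.300, -48.500) on UT. Then |GA| = |A − G| = 58.808.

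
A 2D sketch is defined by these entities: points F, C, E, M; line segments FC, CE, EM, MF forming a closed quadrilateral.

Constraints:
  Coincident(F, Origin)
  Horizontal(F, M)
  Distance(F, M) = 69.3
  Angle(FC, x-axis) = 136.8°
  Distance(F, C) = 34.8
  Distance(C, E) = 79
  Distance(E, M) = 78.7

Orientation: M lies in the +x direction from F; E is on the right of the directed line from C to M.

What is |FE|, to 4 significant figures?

48.72

Checks: |CE| = 79.00 ✓; |EM| = 78.70 ✓.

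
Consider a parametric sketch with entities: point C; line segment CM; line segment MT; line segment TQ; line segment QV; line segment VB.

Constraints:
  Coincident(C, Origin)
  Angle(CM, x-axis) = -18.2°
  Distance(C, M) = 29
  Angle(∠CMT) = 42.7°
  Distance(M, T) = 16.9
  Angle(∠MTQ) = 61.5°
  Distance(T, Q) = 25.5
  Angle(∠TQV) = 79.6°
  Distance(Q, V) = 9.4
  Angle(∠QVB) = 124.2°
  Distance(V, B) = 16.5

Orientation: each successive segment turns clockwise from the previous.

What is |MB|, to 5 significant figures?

1.2326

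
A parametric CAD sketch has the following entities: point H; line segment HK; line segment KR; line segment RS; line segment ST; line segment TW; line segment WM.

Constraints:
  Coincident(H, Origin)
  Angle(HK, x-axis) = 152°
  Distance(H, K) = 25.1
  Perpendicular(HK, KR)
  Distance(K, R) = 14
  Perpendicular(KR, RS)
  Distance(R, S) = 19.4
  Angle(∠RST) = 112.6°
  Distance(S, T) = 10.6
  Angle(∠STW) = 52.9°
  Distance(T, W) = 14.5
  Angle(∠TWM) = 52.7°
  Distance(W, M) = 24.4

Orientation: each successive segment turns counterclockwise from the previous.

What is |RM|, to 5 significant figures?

29.973

H is at the origin; HK runs at 152.0° with length 25.1, so K = (-22.162, 11.784). The perpendicularity gives KR at right angles to HK, so KR runs at -118.00°; with |KR| = 14.0, R = (-28.735, -0.57753). KR ⟂ RS, so RS runs at -28.000°; with |RS| = 19.4, S = (-11.605, -9.6853). ∠RST = 112.6° gives ST at 39.400° from the x-axis; with |ST| = 10.6, T = (-3.4144, -2.9571). ∠STW = 52.9° gives TW at 166.50° from the x-axis; with |TW| = 14.5, W = (-17.514, 0.42782). ∠TWM = 52.7° gives WM at -66.200° from the x-axis; with |WM| = 24.4, M = (-7.6673, -21.897). Then |RM| = |M − R| = 29.973.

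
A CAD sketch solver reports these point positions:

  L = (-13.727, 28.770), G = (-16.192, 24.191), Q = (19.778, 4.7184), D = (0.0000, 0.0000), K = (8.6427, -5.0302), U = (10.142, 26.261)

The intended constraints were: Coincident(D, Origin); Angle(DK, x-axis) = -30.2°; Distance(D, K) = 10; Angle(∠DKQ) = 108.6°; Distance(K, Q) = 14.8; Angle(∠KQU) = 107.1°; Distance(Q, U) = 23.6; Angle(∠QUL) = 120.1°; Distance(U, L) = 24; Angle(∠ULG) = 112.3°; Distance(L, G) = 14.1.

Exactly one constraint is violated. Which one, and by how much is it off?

Distance(L, G) = 14.1 — off by 8.90.

D = (0.00, 0.00) ✓; DK at -30.20° ✓; |DK| = 10.00 ✓; ∠DKQ = 108.6° ✓; |KQ| = 14.80 ✓; ∠KQU = 107.1° ✓; |QU| = 23.60 ✓; ∠QUL = 120.1° ✓; |UL| = 24.00 ✓; ∠ULG = 112.3° ✓; |LG| = 5.200 ✗.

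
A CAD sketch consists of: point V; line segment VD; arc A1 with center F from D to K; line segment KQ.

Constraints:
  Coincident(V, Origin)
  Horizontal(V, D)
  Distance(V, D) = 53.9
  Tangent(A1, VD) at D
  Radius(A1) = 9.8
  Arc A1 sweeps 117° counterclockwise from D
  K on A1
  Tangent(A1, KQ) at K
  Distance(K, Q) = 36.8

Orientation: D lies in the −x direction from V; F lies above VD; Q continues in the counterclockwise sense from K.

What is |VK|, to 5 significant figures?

47.362

V is at the origin; V and D share the same y with |VD| = 53.9 and D on the −x side, so D = (-53.900, 0.0000). Tangency of A1 to VD means the radius FD is perpendicular to VD, so F = D + (0, 9.8) = (-53.900, 9.8000). On A1, D sits at bearing -90° from F; a 117° counterclockwise sweep puts K at bearing 27°, so K = F + 9.8·(cos 27°, sin 27°) = (-45.168, 14.249). Then |VK| = |K − V| = 47.362.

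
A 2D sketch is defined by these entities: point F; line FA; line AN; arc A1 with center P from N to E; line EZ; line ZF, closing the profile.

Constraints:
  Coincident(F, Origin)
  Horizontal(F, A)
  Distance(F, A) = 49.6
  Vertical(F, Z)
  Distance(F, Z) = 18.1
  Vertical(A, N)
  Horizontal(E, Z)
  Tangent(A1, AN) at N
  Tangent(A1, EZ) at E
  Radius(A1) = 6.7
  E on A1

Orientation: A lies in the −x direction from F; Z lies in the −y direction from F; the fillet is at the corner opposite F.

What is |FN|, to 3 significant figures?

50.9

F is at the origin; FA is horizontal with |FA| = 49.6 and A on the −x side, so A = (-49.6, 0.00). FZ is vertical with |FZ| = 18.1 and Z on the −y side, so Z = (0.00, -18.1). The virtual corner opposite F is at (-49.6, -18.1). A1 meets AN tangentially, so PN is at right angles to AN and A1 meets EZ tangentially, so PE is at right angles to EZ, with radius 6.7, so the center P sits 6.7 in from both sides at P = (-42.9, -11.4). That places the tangent points at N = (-49.6, -11.4) on AN and E = (-42.9, -18.1) on EZ. Then |FN| = |N − F| = 50.9.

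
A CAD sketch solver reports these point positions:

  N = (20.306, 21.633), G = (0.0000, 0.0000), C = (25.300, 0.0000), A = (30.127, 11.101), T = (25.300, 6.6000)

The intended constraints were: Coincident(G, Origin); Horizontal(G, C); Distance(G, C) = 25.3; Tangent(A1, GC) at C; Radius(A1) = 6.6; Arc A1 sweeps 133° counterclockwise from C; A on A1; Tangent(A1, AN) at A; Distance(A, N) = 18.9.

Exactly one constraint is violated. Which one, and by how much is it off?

Distance(A, N) = 18.9 — off by 4.50.

G = (0.00, 0.00) ✓; G.y = 0.00, C.y = 0.00 ✓; |GC| = 25.30 ✓; ∠(TC, CG) = 90.00° ✓; |TC| = 6.600 ✓; bearing(T→A) − bearing(T→C) = 133.0° ✓; |TA| = 6.600 ✓; ∠(TA, AN) = 90.00° ✓; |AN| = 14.40 ✗.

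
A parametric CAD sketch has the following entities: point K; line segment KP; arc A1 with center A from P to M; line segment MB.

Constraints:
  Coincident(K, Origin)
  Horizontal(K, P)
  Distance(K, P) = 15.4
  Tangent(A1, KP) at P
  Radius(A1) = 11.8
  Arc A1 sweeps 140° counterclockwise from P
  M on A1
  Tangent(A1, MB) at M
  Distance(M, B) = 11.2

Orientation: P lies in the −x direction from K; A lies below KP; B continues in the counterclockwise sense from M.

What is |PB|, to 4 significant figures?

28.06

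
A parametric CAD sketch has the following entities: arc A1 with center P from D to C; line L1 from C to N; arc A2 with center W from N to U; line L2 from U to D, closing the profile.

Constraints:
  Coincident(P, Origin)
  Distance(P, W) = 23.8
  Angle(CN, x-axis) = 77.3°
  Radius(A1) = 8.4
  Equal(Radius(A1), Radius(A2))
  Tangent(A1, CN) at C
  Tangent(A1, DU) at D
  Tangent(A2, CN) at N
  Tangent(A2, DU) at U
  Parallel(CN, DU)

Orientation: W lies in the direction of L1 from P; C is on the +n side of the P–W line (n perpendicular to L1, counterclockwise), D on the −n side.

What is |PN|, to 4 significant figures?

25.24

Tangency of A1 to both parallel lines with radius 8.4 puts C and D at P ± 8.4·n: C = (-8.194, 1.847), D = (8.194, -1.847). Equal radii place N and U the same way about W: N = W + 8.4·n = (-2.962, 25.06), U = W − 8.4·n = (13.43, 21.37). Then |PN| = |N − P| = 25.24.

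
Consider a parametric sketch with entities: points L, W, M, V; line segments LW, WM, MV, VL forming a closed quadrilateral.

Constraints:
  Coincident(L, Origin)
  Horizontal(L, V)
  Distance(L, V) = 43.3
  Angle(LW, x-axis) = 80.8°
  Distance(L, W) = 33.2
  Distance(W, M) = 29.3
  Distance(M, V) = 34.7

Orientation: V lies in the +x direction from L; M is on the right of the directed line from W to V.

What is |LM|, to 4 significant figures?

9.535

Checks: |WM| = 29.30 ✓; |MV| = 34.70 ✓.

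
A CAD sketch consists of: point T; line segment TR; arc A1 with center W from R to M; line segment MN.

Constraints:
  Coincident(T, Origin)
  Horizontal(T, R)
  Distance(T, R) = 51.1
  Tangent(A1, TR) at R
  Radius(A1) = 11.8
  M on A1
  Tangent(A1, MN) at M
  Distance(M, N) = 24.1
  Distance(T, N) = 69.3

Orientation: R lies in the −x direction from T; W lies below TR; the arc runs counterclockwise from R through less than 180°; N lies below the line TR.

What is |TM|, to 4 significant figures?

64.24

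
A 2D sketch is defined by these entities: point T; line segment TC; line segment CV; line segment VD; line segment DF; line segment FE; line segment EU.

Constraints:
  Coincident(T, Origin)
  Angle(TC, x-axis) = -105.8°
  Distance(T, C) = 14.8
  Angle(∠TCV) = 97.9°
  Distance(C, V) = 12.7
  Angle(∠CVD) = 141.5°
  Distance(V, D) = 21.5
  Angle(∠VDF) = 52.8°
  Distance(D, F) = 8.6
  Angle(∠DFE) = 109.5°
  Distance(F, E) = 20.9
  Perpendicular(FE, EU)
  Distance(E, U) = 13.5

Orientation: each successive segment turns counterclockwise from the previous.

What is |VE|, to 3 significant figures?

3.64

∠VDF = 52.8° gives DF at 142° from the x-axis; with |DF| = 8.6, F = (21.6, -8.56). ∠DFE = 109.5° gives FE at -148° from the x-axis; with |FE| = 20.9, E = (3.98, -19.8). Then |VE| = |E − V| = 3.64.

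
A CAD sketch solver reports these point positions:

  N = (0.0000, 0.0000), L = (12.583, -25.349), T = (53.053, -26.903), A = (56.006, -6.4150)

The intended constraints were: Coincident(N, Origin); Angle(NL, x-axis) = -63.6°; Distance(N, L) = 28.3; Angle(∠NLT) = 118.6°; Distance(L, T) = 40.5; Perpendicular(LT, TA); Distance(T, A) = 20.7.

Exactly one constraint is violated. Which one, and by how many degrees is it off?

Perpendicular(LT, TA) — off by 6.00°.

N = (0.00, 0.00) ✓; NL at -63.60° ✓; |NL| = 28.30 ✓; ∠NLT = 118.6° ✓; |LT| = 40.50 ✓; ∠(LT, TA) = 84.00° ✗; |TA| = 20.70 ✓.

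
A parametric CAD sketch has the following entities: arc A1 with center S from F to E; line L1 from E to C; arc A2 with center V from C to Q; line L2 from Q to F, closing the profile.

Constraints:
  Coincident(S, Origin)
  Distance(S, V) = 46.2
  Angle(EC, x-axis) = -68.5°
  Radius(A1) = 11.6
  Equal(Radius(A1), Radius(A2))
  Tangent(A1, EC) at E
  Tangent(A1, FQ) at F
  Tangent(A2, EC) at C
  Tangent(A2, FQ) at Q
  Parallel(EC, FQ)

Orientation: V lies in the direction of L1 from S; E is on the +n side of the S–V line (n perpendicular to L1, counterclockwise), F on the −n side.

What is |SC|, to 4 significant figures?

47.63

The slot axis is L1's direction at -68.5°, so u = (cos -68.5°, sin -68.5°) = (0.3665, -0.9304) and n = (−sin -68.5°, cos -68.5°) = (0.9304, 0.3665). S is at the origin and V lies 46.2 along u from S, so V = 46.2·u = (16.93, -42.99). Tangency of A1 to both parallel lines with radius 11.6 puts E and F at S ± 11.6·n: E = (10.79, 4.251), F = (-10.79, -4.251). Equal radii place C and Q the same way about V: C = V + 11.6·n = (27.73, -38.73), Q = V − 11.6·n = (6.140, -47.24). Then |SC| = |C − S| = 47.63.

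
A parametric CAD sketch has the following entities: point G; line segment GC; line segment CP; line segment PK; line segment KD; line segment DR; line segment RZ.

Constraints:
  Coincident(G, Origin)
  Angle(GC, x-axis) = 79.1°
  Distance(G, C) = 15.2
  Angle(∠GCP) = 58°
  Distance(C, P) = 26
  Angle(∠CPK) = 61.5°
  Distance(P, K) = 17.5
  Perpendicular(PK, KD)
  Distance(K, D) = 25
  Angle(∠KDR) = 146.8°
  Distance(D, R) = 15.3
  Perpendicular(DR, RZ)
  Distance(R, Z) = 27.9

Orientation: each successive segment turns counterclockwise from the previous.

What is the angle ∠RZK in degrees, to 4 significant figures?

68.58°

G is at the origin; GC runs at 79.1° with length 15.2, so C = (2.874, 14.93). ∠GCP = 58.0° gives CP at -158.9° from the x-axis; with |CP| = 26.0, P = (-21.38, 5.566). ∠CPK = 61.5° gives PK at -40.40° from the x-axis; with |PK| = 17.5, K = (-8.056, -5.776). The perpendicularity gives KD at right angles to PK, so KD runs at 49.60°; with |KD| = 25.0, D = (8.147, 13.26). ∠KDR = 146.8° gives DR at 82.80° from the x-axis; with |DR| = 15.3, R = (10.06, 28.44). DR is perpendicular to RZ, so RZ runs at 172.8°; with |RZ| = 27.9, Z = (-17.62, 31.94). Then cos ∠RZK = ZR·ZK / (|ZR||ZK|), giving 68.58°.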